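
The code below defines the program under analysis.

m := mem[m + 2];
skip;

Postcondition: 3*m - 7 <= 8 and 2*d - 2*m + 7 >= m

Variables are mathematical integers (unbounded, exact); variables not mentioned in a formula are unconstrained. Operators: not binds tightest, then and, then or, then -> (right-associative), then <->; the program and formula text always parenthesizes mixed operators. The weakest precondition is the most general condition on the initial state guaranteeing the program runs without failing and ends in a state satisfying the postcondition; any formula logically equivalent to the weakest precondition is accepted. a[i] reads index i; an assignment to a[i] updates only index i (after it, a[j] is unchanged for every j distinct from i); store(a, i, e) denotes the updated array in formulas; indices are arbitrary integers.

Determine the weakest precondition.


Working backward. After the program, the postcondition 3*m - 7 <= 8 and 2*d - 2*m + 7 >= m must hold; in canonical form it is 3*m <= 15 and 2*d >= 3*m - 7.
Before skip: 3*m <= 15 and 2*d >= 3*m - 7
Before m := mem[m + 2]: 3*mem[m + 2] <= 15 and 2*d >= 3*mem[m + 2] - 7
Answer: WP = 3*mem[m + 2] <= 15 and 2*d >= 3*mem[m + 2] - 7


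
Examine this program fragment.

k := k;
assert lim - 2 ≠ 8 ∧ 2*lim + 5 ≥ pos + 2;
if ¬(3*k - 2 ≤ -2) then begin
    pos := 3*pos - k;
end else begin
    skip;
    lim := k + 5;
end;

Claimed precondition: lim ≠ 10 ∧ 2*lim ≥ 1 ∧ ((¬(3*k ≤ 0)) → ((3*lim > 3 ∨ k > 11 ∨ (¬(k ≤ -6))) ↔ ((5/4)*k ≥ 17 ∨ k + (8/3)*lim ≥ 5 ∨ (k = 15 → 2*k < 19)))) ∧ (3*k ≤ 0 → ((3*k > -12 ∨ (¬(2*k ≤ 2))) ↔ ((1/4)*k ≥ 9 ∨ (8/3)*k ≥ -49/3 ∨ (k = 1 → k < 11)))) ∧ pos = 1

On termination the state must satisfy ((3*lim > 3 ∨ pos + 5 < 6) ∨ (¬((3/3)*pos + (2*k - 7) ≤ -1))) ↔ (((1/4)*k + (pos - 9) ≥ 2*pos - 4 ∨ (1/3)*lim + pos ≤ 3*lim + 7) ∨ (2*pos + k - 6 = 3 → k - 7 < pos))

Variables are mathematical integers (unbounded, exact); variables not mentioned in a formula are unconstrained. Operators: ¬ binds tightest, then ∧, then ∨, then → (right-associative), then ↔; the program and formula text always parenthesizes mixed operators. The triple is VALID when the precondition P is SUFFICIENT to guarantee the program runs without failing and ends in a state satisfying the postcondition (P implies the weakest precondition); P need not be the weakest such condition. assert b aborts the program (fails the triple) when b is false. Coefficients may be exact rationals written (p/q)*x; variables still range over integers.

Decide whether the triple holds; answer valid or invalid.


Working backward. After the program, the postcondition ((3*lim > 3 ∨ pos + 5 < 6) ∨ (¬((3/3)*pos + (2*k - 7) ≤ -1))) ↔ (((1/4)*k + (pos - 9) ≥ 2*pos - 4 ∨ (1/3)*lim + pos ≤ 3*lim + 7) ∨ (2*pos + k - 6 = 3 → k - 7 < pos)) must hold; in canonical form it is (3*lim > 3 ∨ pos < 1 ∨ (¬(2*k + pos ≤ 6))) ↔ ((1/4)*k ≥ pos + 5 ∨ pos ≤ (8/3)*lim + 7 ∨ (k + 2*pos = 9 → k < pos + 7)).
Then branch requires (3*lim > 3 ∨ 3*pos < k + 1 ∨ (¬(k + 3*pos ≤ 6))) ↔ ((5/4)*k ≥ 3*pos + 5 ∨ 3*pos ≤ k + (8/3)*lim + 7 ∨ (6*pos = k + 9 → 2*k < 3*pos + 7)); else branch requires (3*k > -12 ∨ pos < 1 ∨ (¬(2*k + pos ≤ 6))) ↔ ((1/4)*k ≥ pos + 5 ∨ pos ≤ (8/3)*k + 61/3 ∨ (k + 2*pos = 9 → k < pos + 7)).
Before the if: ((¬(3*k ≤ 0)) → ((3*lim > 3 ∨ 3*pos < k + 1 ∨ (¬(k + 3*pos ≤ 6))) ↔ ((5/4)*k ≥ 3*pos + 5 ∨ 3*pos ≤ k + (8/3)*lim + 7 ∨ (6*pos = k + 9 → 2*k < 3*pos + 7)))) ∧ (3*k ≤ 0 → ((3*k > -12 ∨ pos < 1 ∨ (¬(2*k + pos ≤ 6))) ↔ ((1/4)*k ≥ pos + 5 ∨ pos ≤ (8/3)*k + 61/3 ∨ (k + 2*pos = 9 → k < pos + 7))))
Before assert lim - 2 ≠ 8 ∧ 2*lim + 5 ≥ pos + 2: lim ≠ 10 ∧ 2*lim ≥ pos - 3 ∧ ((¬(3*k ≤ 0)) → ((3*lim > 3 ∨ 3*pos < k + 1 ∨ (¬(k + 3*pos ≤ 6))) ↔ ((5/4)*k ≥ 3*pos + 5 ∨ 3*pos ≤ k + (8/3)*lim + 7 ∨ (6*pos = k + 9 → 2*k < 3*pos + 7)))) ∧ (3*k ≤ 0 → ((3*k > -12 ∨ pos < 1 ∨ (¬(2*k + pos ≤ 6))) ↔ ((1/4)*k ≥ pos + 5 ∨ pos ≤ (8/3)*k + 61/3 ∨ (k + 2*pos = 9 → k < pos + 7))))
Before k := k: lim ≠ 10 ∧ 2*lim ≥ pos - 3 ∧ ((¬(3*k ≤ 0)) → ((3*lim > 3 ∨ 3*pos < k + 1 ∨ (¬(k + 3*pos ≤ 6))) ↔ ((5/4)*k ≥ 3*pos + 5 ∨ 3*pos ≤ k + (8/3)*lim + 7 ∨ (6*pos = k + 9 → 2*k < 3*pos + 7)))) ∧ (3*k ≤ 0 → ((3*k > -12 ∨ pos < 1 ∨ (¬(2*k + pos ≤ 6))) ↔ ((1/4)*k ≥ pos + 5 ∨ pos ≤ (8/3)*k + 61/3 ∨ (k + 2*pos = 9 → k < pos + 7))))
The weakest precondition is lim ≠ 10 ∧ 2*lim ≥ pos - 3 ∧ ((¬(3*k ≤ 0)) → ((3*lim > 3 ∨ 3*pos < k + 1 ∨ (¬(k + 3*pos ≤ 6))) ↔ ((5/4)*k ≥ 3*pos + 5 ∨ 3*pos ≤ k + (8/3)*lim + 7 ∨ (6*pos = k + 9 → 2*k < 3*pos + 7)))) ∧ (3*k ≤ 0 → ((3*k > -12 ∨ pos < 1 ∨ (¬(2*k + pos ≤ 6))) ↔ ((1/4)*k ≥ pos + 5 ∨ pos ≤ (8/3)*k + 61/3 ∨ (k + 2*pos = 9 → k < pos + 7)))).
Check whether lim ≠ 10 ∧ 2*lim ≥ 1 ∧ ((¬(3*k ≤ 0)) → ((3*lim > 3 ∨ k > 11 ∨ (¬(k ≤ -6))) ↔ ((5/4)*k ≥ 17 ∨ k + (8/3)*lim ≥ 5 ∨ (k = 15 → 2*k < 19)))) ∧ (3*k ≤ 0 → ((3*k > -12 ∨ (¬(2*k ≤ 2))) ↔ ((1/4)*k ≥ 9 ∨ (8/3)*k ≥ -49/3 ∨ (k = 1 → k < 11)))) ∧ pos = 1 implies it.
Countermodel: at the initial state k = 2, lim = 1, pos = 1, the precondition holds but the weakest precondition fails.
Answer: invalid


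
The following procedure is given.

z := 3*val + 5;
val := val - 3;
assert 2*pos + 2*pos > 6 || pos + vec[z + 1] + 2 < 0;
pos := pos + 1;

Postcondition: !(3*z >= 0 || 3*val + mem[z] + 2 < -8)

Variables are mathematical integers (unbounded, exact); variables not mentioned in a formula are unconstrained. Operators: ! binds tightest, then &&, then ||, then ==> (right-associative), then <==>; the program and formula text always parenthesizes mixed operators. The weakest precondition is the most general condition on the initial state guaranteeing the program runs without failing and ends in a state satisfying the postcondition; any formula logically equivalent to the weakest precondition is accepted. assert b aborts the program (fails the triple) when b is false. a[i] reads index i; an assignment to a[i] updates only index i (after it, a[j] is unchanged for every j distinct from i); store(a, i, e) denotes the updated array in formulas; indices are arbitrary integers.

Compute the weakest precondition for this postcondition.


Working backward. After the program, the postcondition !(3*z >= 0 || 3*val + mem[z] + 2 < -8) must hold; in canonical form it is !(3*z >= 0 || mem[z] + 3*val < -10).
Before pos := pos + 1: !(3*z >= 0 || mem[z] + 3*val < -10)
Before assert 2*pos + 2*pos > 6 || pos + vec[z + 1] + 2 < 0: (4*pos > 6 || vec[z + 1] + pos < -2) && (!(3*z >= 0 || mem[z] + 3*val < -10))
Before val := val - 3: (4*pos > 6 || vec[z + 1] + pos < -2) && (!(3*z >= 0 || mem[z] + 3*val < -1))
Before z := 3*val + 5: (4*pos > 6 || vec[3*val + 6] + pos < -2) && (!(9*val >= -15 || mem[3*val + 5] + 3*val < -1))
Answer: WP = (4*pos > 6 || vec[3*val + 6] + pos < -2) && (!(9*val >= -15 || mem[3*val + 5] + 3*val < -1))


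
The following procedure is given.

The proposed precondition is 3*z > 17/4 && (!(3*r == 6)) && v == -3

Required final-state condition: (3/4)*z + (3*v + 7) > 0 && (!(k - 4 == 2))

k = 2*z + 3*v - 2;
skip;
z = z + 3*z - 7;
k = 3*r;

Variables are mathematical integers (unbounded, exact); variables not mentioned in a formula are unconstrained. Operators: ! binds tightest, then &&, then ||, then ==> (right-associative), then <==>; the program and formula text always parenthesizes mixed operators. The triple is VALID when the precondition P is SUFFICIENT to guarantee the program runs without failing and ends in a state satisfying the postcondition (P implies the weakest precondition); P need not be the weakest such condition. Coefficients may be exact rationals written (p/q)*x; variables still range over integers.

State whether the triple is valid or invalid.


Working backward. After the program, the postcondition (3/4)*z + (3*v + 7) > 0 && (!(k - 4 == 2)) must hold; in canonical form it is 3*v + (3/4)*z > -7 && (!(k == 6)).
Before k := 3*r: 3*v + (3/4)*z > -7 && (!(3*r == 6))
Before z := z + 3*z - 7: 3*v + 3*z > -7/4 && (!(3*r == 6))
Before skip: 3*v + 3*z > -7/4 && (!(3*r == 6))
Before k := 2*z + 3*v - 2: 3*v + 3*z > -7/4 && (!(3*r == 6))
The weakest precondition is 3*v + 3*z > -7/4 && (!(3*r == 6)).
Check whether 3*z > 17/4 && (!(3*r == 6)) && v == -3 implies it.
Countermodel: at the initial state r = 3, v = -3, z = 2, the precondition holds but the weakest precondition fails.
Answer: invalid


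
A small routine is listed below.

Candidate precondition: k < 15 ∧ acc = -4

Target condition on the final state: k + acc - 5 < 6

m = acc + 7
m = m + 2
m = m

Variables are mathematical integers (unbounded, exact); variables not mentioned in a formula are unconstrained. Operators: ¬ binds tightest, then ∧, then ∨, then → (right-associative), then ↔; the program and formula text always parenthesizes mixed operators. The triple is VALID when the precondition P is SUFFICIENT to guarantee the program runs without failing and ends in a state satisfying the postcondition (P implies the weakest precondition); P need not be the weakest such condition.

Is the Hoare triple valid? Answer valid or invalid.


Working backward. After the program, the postcondition k + acc - 5 < 6 must hold; in canonical form it is acc + k < 11.
Before m := m: acc + k < 11
Before m := m + 2: acc + k < 11
Before m := acc + 7: acc + k < 11
The weakest precondition is acc + k < 11.
Check whether k < 15 ∧ acc = -4 implies it.
Every state satisfying the precondition satisfies the weakest precondition: the implication holds.
Answer: valid


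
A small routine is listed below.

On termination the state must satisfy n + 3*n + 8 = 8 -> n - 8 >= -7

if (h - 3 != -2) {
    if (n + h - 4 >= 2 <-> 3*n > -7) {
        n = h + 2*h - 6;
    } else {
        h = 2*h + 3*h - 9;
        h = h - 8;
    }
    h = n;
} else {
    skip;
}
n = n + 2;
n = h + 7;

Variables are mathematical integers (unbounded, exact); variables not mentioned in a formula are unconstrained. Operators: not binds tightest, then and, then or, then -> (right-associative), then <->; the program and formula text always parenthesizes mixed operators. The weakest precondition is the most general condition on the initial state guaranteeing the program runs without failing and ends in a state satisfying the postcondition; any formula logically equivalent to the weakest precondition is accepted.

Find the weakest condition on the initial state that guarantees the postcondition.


Working backward. After the program, the postcondition n + 3*n + 8 = 8 -> n - 8 >= -7 must hold; in canonical form it is 4*n = 0 -> n >= 1.
Before n := h + 7: 4*h = -28 -> h >= -6
Before n := n + 2: 4*h = -28 -> h >= -6
Then branch requires ((h + n >= 6 <-> 3*n > -7) -> (12*h = -4 -> 3*h >= 0)) and ((not (h + n >= 6 <-> 3*n > -7)) -> (4*n = -28 -> n >= -6)); else branch requires 4*h = -28 -> h >= -6.
Before the if: (h != 1 -> (((h + n >= 6 <-> 3*n > -7) -> (12*h = -4 -> 3*h >= 0)) and ((not (h + n >= 6 <-> 3*n > -7)) -> (4*n = -28 -> n >= -6)))) and ((not (h != 1)) -> (4*h = -28 -> h >= -6))
Answer: WP = (h != 1 -> (((h + n >= 6 <-> 3*n > -7) -> (12*h = -4 -> 3*h >= 0)) and ((not (h + n >= 6 <-> 3*n > -7)) -> (4*n = -28 -> n >= -6)))) and ((not (h != 1)) -> (4*h = -28 -> h >= -6))


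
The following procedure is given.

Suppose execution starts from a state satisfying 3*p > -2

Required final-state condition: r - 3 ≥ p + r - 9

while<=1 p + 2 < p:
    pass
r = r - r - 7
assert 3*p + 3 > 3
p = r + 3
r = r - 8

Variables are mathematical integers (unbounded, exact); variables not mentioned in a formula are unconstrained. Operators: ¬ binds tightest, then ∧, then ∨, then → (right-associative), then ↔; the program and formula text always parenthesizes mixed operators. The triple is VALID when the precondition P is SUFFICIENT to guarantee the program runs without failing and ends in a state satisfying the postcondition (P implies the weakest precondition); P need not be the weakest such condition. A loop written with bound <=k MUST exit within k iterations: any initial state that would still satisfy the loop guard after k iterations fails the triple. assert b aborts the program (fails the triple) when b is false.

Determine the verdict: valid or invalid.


Working backward. After the program, the postcondition r - 3 ≥ p + r - 9 must hold; in canonical form it is p ≤ 6.
Before r := r - 8: p ≤ 6
Before p := r + 3: r ≤ 3
Before assert 3*p + 3 > 3: 3*p > 0 ∧ r ≤ 3
Before r := r - r - 7: 3*p > 0
Before the loop (bound <=1), unroll the exhaustion recursion (WP_0 = exit-now case; WP_j = one more guarded iteration, up to j = 1):
  WP_0: 3*p > 0
  WP_1: 3*p > 0
So before the loop: 3*p > 0
The weakest precondition is 3*p > 0.
Check whether 3*p > -2 implies it.
Countermodel: at the initial state p = 0, the precondition holds but the weakest precondition fails.
Answer: invalid


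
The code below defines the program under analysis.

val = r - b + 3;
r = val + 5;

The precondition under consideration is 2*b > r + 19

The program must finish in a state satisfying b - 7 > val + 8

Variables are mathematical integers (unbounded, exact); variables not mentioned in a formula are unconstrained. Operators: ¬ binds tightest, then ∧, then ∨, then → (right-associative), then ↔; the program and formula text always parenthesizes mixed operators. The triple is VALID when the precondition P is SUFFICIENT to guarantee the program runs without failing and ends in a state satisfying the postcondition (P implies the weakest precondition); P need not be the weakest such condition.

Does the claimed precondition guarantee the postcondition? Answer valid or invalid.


Working backward. After the program, the postcondition b - 7 > val + 8 must hold; in canonical form it is b > val + 15.
Before r := val + 5: b > val + 15
Before val := r - b + 3: 2*b > r + 18
The weakest precondition is 2*b > r + 18.
Check whether 2*b > r + 19 implies it.
Every state satisfying the precondition satisfies the weakest precondition: the implication holds.
Answer: valid


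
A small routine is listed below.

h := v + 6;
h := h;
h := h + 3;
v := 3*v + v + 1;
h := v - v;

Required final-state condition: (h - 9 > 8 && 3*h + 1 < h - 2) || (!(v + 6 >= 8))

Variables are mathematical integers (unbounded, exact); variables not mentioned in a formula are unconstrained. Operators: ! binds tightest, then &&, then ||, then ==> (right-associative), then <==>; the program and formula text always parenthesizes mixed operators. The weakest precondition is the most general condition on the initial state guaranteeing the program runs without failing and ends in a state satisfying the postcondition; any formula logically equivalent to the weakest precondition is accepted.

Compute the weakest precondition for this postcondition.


Working backward. After the program, the postcondition (h - 9 > 8 && 3*h + 1 < h - 2) || (!(v + 6 >= 8)) must hold; in canonical form it is (h > 17 && 2*h < -3) || (!(v >= 2)).
Before h := v - v: !(v >= 2)
Before v := 3*v + v + 1: !(4*v >= 1)
Before h := h + 3: !(4*v >= 1)
Before h := h: !(4*v >= 1)
Before h := v + 6: !(4*v >= 1)
Answer: WP = !(4*v >= 1)


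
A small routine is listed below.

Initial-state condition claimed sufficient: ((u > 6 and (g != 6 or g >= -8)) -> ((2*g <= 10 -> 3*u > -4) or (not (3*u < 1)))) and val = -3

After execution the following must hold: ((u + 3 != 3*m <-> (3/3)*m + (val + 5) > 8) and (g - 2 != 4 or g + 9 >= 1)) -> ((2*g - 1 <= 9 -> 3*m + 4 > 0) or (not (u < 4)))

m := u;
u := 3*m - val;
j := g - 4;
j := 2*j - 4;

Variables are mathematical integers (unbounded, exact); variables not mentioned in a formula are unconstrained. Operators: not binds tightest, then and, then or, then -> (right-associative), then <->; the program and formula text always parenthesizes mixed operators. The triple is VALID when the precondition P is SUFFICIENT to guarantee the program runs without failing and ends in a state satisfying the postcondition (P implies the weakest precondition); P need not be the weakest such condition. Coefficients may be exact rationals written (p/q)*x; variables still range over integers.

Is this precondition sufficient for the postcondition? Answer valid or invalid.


Working backward. After the program, the postcondition ((u + 3 != 3*m <-> (3/3)*m + (val + 5) > 8) and (g - 2 != 4 or g + 9 >= 1)) -> ((2*g - 1 <= 9 -> 3*m + 4 > 0) or (not (u < 4))) must hold; in canonical form it is ((u != 3*m - 3 <-> m + val > 3) and (g != 6 or g >= -8)) -> ((2*g <= 10 -> 3*m > -4) or (not (u < 4))).
Before j := 2*j - 4: ((u != 3*m - 3 <-> m + val > 3) and (g != 6 or g >= -8)) -> ((2*g <= 10 -> 3*m > -4) or (not (u < 4)))
Before j := g - 4: ((u != 3*m - 3 <-> m + val > 3) and (g != 6 or g >= -8)) -> ((2*g <= 10 -> 3*m > -4) or (not (u < 4)))
Before u := 3*m - val: ((val != 3 <-> m + val > 3) and (g != 6 or g >= -8)) -> ((2*g <= 10 -> 3*m > -4) or (not (3*m < val + 4)))
Before m := u: ((val != 3 <-> u + val > 3) and (g != 6 or g >= -8)) -> ((2*g <= 10 -> 3*u > -4) or (not (3*u < val + 4)))
The weakest precondition is ((val != 3 <-> u + val > 3) and (g != 6 or g >= -8)) -> ((2*g <= 10 -> 3*u > -4) or (not (3*u < val + 4))).
Check whether ((u > 6 and (g != 6 or g >= -8)) -> ((2*g <= 10 -> 3*u > -4) or (not (3*u < 1)))) and val = -3 implies it.
Every state satisfying the precondition satisfies the weakest precondition: the implication holds.
Answer: valid


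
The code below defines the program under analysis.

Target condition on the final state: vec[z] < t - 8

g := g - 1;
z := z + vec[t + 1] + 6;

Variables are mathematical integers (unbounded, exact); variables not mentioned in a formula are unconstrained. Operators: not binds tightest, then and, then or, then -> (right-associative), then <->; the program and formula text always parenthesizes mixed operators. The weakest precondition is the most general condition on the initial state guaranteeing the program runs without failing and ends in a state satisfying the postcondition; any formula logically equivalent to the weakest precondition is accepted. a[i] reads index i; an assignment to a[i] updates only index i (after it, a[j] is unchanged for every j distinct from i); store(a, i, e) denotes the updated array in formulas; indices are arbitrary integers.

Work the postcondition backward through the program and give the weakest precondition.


Working backward. After the program, vec[z] < t - 8 must hold.
Before z := z + vec[t + 1] + 6: vec[vec[t + 1] + z + 6] < t - 8
Before g := g - 1: vec[vec[t + 1] + z + 6] < t - 8
Answer: WP = vec[vec[t + 1] + z + 6] < t - 8


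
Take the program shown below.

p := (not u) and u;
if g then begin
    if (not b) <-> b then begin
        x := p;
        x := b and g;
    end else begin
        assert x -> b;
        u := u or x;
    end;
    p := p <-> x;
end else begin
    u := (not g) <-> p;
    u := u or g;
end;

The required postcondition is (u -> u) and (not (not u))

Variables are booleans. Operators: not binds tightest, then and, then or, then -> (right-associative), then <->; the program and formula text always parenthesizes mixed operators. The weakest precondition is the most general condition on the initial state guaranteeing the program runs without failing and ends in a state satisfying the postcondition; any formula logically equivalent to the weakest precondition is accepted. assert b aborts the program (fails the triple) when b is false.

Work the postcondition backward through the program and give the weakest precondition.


Working backward. After the program, the postcondition (u -> u) and (not (not u)) must hold; in canonical form it is u.
Then branch requires (((not b) <-> b) -> u) and ((not ((not b) <-> b)) -> ((x -> b) and (u or x))); else branch requires ((not g) <-> p) or g.
Before the if: (g -> ((((not b) <-> b) -> u) and ((not ((not b) <-> b)) -> ((x -> b) and (u or x))))) and ((not g) -> (((not g) <-> p) or g))
Before p := (not u) and u: (g -> ((((not b) <-> b) -> u) and ((not ((not b) <-> b)) -> ((x -> b) and (u or x))))) and ((not g) -> g)
Answer: WP = (g -> ((((not b) <-> b) -> u) and ((not ((not b) <-> b)) -> ((x -> b) and (u or x))))) and ((not g) -> g)


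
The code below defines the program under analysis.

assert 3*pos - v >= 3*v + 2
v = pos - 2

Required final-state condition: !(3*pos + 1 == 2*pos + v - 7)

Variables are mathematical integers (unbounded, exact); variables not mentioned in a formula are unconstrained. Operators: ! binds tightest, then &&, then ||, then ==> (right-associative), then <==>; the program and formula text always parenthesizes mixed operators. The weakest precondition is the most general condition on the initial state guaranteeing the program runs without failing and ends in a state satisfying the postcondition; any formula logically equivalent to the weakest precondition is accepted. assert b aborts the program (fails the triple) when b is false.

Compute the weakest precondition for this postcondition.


Working backward. After the program, the postcondition !(3*pos + 1 == 2*pos + v - 7) must hold; in canonical form it is !(pos == v - 8).
Before v := pos - 2: true
Before assert 3*pos - v >= 3*v + 2: 3*pos >= 4*v + 2
Answer: WP = 3*pos >= 4*v + 2


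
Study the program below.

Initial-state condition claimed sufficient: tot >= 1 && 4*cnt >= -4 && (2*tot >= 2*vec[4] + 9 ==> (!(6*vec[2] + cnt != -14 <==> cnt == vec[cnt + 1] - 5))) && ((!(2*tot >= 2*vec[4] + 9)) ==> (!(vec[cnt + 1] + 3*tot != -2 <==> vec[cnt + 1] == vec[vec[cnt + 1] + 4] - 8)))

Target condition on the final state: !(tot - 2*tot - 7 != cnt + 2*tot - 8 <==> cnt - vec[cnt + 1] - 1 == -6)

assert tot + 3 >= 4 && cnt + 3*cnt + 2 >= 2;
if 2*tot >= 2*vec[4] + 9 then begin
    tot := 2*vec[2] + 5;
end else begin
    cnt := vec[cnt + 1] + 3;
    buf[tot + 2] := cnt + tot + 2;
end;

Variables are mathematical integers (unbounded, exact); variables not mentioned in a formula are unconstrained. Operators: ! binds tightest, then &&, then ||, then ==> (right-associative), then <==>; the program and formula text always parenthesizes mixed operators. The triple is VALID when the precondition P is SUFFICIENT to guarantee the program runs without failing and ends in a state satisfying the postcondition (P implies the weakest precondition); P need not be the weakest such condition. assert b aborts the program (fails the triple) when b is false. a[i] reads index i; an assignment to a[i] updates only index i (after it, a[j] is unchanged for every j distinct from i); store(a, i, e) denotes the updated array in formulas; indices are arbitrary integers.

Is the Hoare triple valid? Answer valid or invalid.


Working backward. After the program, the postcondition !(tot - 2*tot - 7 != cnt + 2*tot - 8 <==> cnt - vec[cnt + 1] - 1 == -6) must hold; in canonical form it is !(cnt + 3*tot != 1 <==> cnt == vec[cnt + 1] - 5).
Then branch requires !(6*vec[2] + cnt != -14 <==> cnt == vec[cnt + 1] - 5); else branch requires !(vec[cnt + 1] + 3*tot != -2 <==> vec[cnt + 1] == vec[vec[cnt + 1] + 4] - 8).
Before the if: (2*tot >= 2*vec[4] + 9 ==> (!(6*vec[2] + cnt != -14 <==> cnt == vec[cnt + 1] - 5))) && ((!(2*tot >= 2*vec[4] + 9)) ==> (!(vec[cnt + 1] + 3*tot != -2 <==> vec[cnt + 1] == vec[vec[cnt + 1] + 4] - 8)))
Before assert tot + 3 >= 4 && cnt + 3*cnt + 2 >= 2: tot >= 1 && 4*cnt >= 0 && (2*tot >= 2*vec[4] + 9 ==> (!(6*vec[2] + cnt != -14 <==> cnt == vec[cnt + 1] - 5))) && ((!(2*tot >= 2*vec[4] + 9)) ==> (!(vec[cnt + 1] + 3*tot != -2 <==> vec[cnt + 1] == vec[vec[cnt + 1] + 4] - 8)))
The weakest precondition is tot >= 1 && 4*cnt >= 0 && (2*tot >= 2*vec[4] + 9 ==> (!(6*vec[2] + cnt != -14 <==> cnt == vec[cnt + 1] - 5))) && ((!(2*tot >= 2*vec[4] + 9)) ==> (!(vec[cnt + 1] + 3*tot != -2 <==> vec[cnt + 1] == vec[vec[cnt + 1] + 4] - 8))).
Check whether tot >= 1 && 4*cnt >= -4 && (2*tot >= 2*vec[4] + 9 ==> (!(6*vec[2] + cnt != -14 <==> cnt == vec[cnt + 1] - 5))) && ((!(2*tot >= 2*vec[4] + 9)) ==> (!(vec[cnt + 1] + 3*tot != -2 <==> vec[cnt + 1] == vec[vec[cnt + 1] + 4] - 8))) implies it.
Countermodel: at the initial state cnt = -1, tot = 1, vec = {[-30148] = -4, [0] = -30152, [2] = -3, [4] = -4, elsewhere -4}, the precondition holds but the weakest precondition fails.
Answer: invalid


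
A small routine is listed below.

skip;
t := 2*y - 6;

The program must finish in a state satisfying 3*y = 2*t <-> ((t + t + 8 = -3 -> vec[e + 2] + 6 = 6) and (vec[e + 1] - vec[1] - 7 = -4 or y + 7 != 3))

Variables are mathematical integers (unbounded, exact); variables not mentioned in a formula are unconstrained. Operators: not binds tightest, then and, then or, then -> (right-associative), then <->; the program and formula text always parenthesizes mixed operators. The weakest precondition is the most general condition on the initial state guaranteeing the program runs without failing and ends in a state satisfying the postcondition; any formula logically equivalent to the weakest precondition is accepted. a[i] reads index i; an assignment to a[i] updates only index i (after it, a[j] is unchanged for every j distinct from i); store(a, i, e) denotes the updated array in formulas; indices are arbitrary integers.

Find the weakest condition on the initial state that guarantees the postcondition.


Working backward. After the program, the postcondition 3*y = 2*t <-> ((t + t + 8 = -3 -> vec[e + 2] + 6 = 6) and (vec[e + 1] - vec[1] - 7 = -4 or y + 7 != 3)) must hold; in canonical form it is 3*y = 2*t <-> ((2*t = -11 -> vec[e + 2] = 0) and (vec[e + 1] = vec[1] + 3 or y != -4)).
Before t := 2*y - 6: y = 12 <-> ((4*y = 1 -> vec[e + 2] = 0) and (vec[e + 1] = vec[1] + 3 or y != -4))
Before skip: y = 12 <-> ((4*y = 1 -> vec[e + 2] = 0) and (vec[e + 1] = vec[1] + 3 or y != -4))
Answer: WP = y = 12 <-> ((4*y = 1 -> vec[e + 2] = 0) and (vec[e + 1] = vec[1] + 3 or y != -4))


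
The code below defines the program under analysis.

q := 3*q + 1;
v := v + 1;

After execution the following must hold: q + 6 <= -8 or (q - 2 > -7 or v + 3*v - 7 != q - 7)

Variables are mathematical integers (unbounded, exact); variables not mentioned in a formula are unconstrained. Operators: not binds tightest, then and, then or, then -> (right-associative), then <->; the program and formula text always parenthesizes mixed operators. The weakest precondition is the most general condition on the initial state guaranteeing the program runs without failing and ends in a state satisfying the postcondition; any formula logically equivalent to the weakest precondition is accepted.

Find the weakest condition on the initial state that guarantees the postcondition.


Working backward. After the program, the postcondition q + 6 <= -8 or (q - 2 > -7 or v + 3*v - 7 != q - 7) must hold; in canonical form it is q <= -14 or q > -5 or 4*v != q.
Before v := v + 1: q <= -14 or q > -5 or 4*v != q - 4
Before q := 3*q + 1: 3*q <= -15 or 3*q > -6 or 4*v != 3*q - 3
Answer: WP = 3*q <= -15 or 3*q > -6 or 4*v != 3*q - 3


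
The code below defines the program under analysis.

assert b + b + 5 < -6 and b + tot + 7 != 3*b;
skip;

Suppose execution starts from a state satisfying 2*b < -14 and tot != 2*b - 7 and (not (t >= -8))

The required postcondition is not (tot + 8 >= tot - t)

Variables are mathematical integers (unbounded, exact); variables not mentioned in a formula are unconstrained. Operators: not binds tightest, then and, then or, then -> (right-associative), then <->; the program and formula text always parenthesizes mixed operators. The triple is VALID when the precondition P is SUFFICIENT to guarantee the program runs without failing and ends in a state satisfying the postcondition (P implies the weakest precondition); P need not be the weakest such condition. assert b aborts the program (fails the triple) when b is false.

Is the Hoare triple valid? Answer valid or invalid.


Working backward. After the program, the postcondition not (tot + 8 >= tot - t) must hold; in canonical form it is not (t >= -8).
Before skip: not (t >= -8)
Before assert b + b + 5 < -6 and b + tot + 7 != 3*b: 2*b < -11 and tot != 2*b - 7 and (not (t >= -8))
The weakest precondition is 2*b < -11 and tot != 2*b - 7 and (not (t >= -8)).
Check whether 2*b < -14 and tot != 2*b - 7 and (not (t >= -8)) implies it.
Every state satisfying the precondition satisfies the weakest precondition: the implication holds.
Answer: valid


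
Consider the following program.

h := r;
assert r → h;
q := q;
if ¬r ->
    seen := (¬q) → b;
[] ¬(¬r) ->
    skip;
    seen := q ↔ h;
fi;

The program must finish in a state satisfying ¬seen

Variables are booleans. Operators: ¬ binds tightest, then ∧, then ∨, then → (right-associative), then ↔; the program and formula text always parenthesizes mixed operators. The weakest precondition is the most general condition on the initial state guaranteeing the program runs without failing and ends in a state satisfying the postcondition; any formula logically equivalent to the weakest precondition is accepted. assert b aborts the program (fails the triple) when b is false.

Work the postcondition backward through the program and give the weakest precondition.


Working backward. After the program, ¬seen must hold.
Then branch requires ¬((¬q) → b); else branch requires ¬(q ↔ h).
Before the if: ((¬r) → (¬((¬q) → b))) ∧ (r → (¬(q ↔ h)))
Before q := q: ((¬r) → (¬((¬q) → b))) ∧ (r → (¬(q ↔ h)))
Before assert r → h: (r → h) ∧ ((¬r) → (¬((¬q) → b))) ∧ (r → (¬(q ↔ h)))
Before h := r: ((¬r) → (¬((¬q) → b))) ∧ (r → (¬(q ↔ r)))
Answer: WP = ((¬r) → (¬((¬q) → b))) ∧ (r → (¬(q ↔ r)))


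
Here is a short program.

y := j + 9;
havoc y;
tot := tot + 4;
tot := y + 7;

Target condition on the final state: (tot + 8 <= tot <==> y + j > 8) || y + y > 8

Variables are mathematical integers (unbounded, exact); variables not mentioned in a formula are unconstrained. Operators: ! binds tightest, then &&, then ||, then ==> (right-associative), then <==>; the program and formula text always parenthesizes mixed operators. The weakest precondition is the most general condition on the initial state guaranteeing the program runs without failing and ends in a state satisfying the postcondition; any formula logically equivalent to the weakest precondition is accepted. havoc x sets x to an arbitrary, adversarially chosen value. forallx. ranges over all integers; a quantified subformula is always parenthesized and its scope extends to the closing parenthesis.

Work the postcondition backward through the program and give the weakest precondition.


Working backward. After the program, the postcondition (tot + 8 <= tot <==> y + j > 8) || y + y > 8 must hold; in canonical form it is (!(j + y > 8)) || 2*y > 8.
Before tot := y + 7: (!(j + y > 8)) || 2*y > 8
Before tot := tot + 4: (!(j + y > 8)) || 2*y > 8
Before havoc y: forall y_1. ((!(j + y_1 > 8)) || 2*y_1 > 8)
Before y := j + 9: forall y_1. ((!(j + y_1 > 8)) || 2*y_1 > 8)
Answer: WP = forall y_1. ((!(j + y_1 > 8)) || 2*y_1 > 8)


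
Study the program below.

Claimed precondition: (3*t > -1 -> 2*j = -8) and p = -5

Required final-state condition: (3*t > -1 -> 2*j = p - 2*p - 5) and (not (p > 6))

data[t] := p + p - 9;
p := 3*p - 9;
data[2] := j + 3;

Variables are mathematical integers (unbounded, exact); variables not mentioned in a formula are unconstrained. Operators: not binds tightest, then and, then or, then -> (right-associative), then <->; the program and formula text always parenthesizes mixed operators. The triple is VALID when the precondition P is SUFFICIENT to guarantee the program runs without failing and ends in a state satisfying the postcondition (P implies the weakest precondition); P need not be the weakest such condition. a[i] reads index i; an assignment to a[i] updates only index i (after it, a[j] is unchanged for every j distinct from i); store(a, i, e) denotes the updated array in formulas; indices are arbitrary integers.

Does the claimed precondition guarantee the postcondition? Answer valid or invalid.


Working backward. After the program, the postcondition (3*t > -1 -> 2*j = p - 2*p - 5) and (not (p > 6)) must hold; in canonical form it is (3*t > -1 -> 2*j + p = -5) and (not (p > 6)).
Before data[2] := j + 3: (3*t > -1 -> 2*j + p = -5) and (not (p > 6))
Before p := 3*p - 9: (3*t > -1 -> 2*j + 3*p = 4) and (not (3*p > 15))
Before data[t] := p + p - 9: (3*t > -1 -> 2*j + 3*p = 4) and (not (3*p > 15))
The weakest precondition is (3*t > -1 -> 2*j + 3*p = 4) and (not (3*p > 15)).
Check whether (3*t > -1 -> 2*j = -8) and p = -5 implies it.
Countermodel: at the initial state j = -4, p = -5, t = 0, the precondition holds but the weakest precondition fails.
Answer: invalid


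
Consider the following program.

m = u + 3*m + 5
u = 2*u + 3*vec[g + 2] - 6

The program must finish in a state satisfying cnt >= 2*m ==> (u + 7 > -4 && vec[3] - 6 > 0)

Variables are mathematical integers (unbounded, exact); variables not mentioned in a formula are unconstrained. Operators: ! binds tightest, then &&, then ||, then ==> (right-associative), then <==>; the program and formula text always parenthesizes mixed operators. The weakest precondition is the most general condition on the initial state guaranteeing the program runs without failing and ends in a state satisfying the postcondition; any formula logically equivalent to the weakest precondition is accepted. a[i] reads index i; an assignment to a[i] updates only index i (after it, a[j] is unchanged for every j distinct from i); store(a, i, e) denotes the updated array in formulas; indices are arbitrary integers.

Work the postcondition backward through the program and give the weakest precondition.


Working backward. After the program, the postcondition cnt >= 2*m ==> (u + 7 > -4 && vec[3] - 6 > 0) must hold; in canonical form it is cnt >= 2*m ==> (u > -11 && vec[3] > 6).
Before u := 2*u + 3*vec[g + 2] - 6: cnt >= 2*m ==> (3*vec[g + 2] + 2*u > -5 && vec[3] > 6)
Before m := u + 3*m + 5: cnt >= 6*m + 2*u + 10 ==> (3*vec[g + 2] + 2*u > -5 && vec[3] > 6)
Answer: WP = cnt >= 6*m + 2*u + 10 ==> (3*vec[g + 2] + 2*u > -5 && vec[3] > 6)


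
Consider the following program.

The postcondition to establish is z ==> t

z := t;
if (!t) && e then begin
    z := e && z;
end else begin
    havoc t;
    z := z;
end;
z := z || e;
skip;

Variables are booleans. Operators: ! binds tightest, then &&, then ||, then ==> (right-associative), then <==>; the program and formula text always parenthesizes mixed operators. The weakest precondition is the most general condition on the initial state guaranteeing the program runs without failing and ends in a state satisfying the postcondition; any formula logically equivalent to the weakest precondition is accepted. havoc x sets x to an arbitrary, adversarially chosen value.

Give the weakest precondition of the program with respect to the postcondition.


Working backward. After the program, z ==> t must hold.
Before skip: z ==> t
Before z := z || e: (z || e) ==> t
Then branch requires ((e && z) || e) ==> t; else branch requires !(z || e).
Before the if: (((!t) && e) ==> (((e && z) || e) ==> t)) && ((!((!t) && e)) ==> (!(z || e)))
Before z := t: (((!t) && e) ==> (((e && t) || e) ==> t)) && ((!((!t) && e)) ==> (!(t || e)))
Answer: WP = (((!t) && e) ==> (((e && t) || e) ==> t)) && ((!((!t) && e)) ==> (!(t || e)))


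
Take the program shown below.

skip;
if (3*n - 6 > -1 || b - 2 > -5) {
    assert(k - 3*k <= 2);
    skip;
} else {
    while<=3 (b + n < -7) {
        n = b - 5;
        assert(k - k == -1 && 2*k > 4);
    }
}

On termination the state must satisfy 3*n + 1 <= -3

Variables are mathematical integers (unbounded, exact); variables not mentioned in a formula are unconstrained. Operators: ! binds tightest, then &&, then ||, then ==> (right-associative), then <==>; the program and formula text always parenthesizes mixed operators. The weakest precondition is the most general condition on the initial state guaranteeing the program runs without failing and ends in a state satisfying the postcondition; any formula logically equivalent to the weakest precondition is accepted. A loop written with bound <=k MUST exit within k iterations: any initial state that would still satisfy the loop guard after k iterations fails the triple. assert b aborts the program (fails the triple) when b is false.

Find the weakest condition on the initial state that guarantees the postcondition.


Working backward. After the program, the postcondition 3*n + 1 <= -3 must hold; in canonical form it is 3*n <= -4.
Then branch requires 2*k >= -2 && 3*n <= -4; else branch requires (!(b + n < -7)) && ((!(b + n < -7)) ==> 3*n <= -4).
Before the if: ((3*n > 5 || b > -3) ==> (2*k >= -2 && 3*n <= -4)) && ((!(3*n > 5 || b > -3)) ==> ((!(b + n < -7)) && ((!(b + n < -7)) ==> 3*n <= -4)))
Before skip: ((3*n > 5 || b > -3) ==> (2*k >= -2 && 3*n <= -4)) && ((!(3*n > 5 || b > -3)) ==> ((!(b + n < -7)) && ((!(b + n < -7)) ==> 3*n <= -4)))
Answer: WP = ((3*n > 5 || b > -3) ==> (2*k >= -2 && 3*n <= -4)) && ((!(3*n > 5 || b > -3)) ==> ((!(b + n < -7)) && ((!(b + n < -7)) ==> 3*n <= -4)))


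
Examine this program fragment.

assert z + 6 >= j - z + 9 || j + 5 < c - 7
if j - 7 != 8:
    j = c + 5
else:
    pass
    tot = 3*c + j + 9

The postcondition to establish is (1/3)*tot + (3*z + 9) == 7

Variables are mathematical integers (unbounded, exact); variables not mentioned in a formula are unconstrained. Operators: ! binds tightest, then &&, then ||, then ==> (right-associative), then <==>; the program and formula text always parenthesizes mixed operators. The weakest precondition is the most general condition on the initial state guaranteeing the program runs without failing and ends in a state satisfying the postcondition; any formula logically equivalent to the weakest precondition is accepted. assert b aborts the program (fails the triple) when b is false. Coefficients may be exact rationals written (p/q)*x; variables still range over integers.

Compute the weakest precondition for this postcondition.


Working backward. After the program, the postcondition (1/3)*tot + (3*z + 9) == 7 must hold; in canonical form it is (1/3)*tot + 3*z == -2.
Then branch requires (1/3)*tot + 3*z == -2; else branch requires c + (1/3)*j + 3*z == -5.
Before the if: (j != 15 ==> (1/3)*tot + 3*z == -2) && ((!(j != 15)) ==> c + (1/3)*j + 3*z == -5)
Before assert z + 6 >= j - z + 9 || j + 5 < c - 7: (2*z >= j + 3 || j < c - 12) && (j != 15 ==> (1/3)*tot + 3*z == -2) && ((!(j != 15)) ==> c + (1/3)*j + 3*z == -5)
Answer: WP = (2*z >= j + 3 || j < c - 12) && (j != 15 ==> (1/3)*tot + 3*z == -2) && ((!(j != 15)) ==> c + (1/3)*j + 3*z == -5)


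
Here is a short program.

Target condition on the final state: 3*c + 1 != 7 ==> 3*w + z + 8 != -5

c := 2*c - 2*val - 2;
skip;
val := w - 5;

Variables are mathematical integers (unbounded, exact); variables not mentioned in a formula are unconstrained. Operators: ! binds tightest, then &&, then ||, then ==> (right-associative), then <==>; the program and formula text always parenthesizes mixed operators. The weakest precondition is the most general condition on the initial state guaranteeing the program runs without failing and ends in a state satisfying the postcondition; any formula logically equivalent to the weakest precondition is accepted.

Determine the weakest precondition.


Working backward. After the program, the postcondition 3*c + 1 != 7 ==> 3*w + z + 8 != -5 must hold; in canonical form it is 3*c != 6 ==> 3*w + z != -13.
Before val := w - 5: 3*c != 6 ==> 3*w + z != -13
Before skip: 3*c != 6 ==> 3*w + z != -13
Before c := 2*c - 2*val - 2: 6*c != 6*val + 12 ==> 3*w + z != -13
Answer: WP = 6*c != 6*val + 12 ==> 3*w + z != -13


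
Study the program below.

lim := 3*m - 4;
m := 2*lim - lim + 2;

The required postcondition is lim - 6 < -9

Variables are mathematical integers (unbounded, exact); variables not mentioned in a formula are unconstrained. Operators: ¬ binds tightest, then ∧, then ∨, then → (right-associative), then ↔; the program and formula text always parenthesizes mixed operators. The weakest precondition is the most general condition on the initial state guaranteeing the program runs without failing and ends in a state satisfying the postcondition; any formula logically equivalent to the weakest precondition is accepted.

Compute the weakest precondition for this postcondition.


Working backward. After the program, the postcondition lim - 6 < -9 must hold; in canonical form it is lim < -3.
Before m := 2*lim - lim + 2: lim < -3
Before lim := 3*m - 4: 3*m < 1
Answer: WP = 3*m < 1
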